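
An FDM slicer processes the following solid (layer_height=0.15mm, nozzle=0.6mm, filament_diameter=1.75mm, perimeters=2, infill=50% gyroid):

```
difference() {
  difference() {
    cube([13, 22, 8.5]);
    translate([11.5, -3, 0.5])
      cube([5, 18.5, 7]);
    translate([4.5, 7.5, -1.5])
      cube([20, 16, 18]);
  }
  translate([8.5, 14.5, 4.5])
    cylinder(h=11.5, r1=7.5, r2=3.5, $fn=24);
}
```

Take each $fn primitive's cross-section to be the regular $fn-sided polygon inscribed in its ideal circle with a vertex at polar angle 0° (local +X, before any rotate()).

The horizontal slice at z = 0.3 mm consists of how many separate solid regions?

At z = 0.3 mm: the cube (footprint 13×22) is included at this height; the cube at (11.5, -3) does not reach this height (z outside [0.5, 7.5]); the cube at (4.5, 7.5) is present — its section is the full 20×16 rectangle; Subtracting the remaining from the first: starting from the 13×22 cube, the 20×16 cube at (4.5, 7.5) partially overlaps it — only the 123.25 mm² overlap (of its 320.00 mm²) is removed, clipping the outline — 1 connected region; the cone at (8.5, 14.5) does not reach this height (z outside [4.5, 16]); Subtracting the remaining from the first: none of the subtracted shapes is present at this height, so the result so far is unchanged — 1 connected region. The result has 1 disconnected region.

1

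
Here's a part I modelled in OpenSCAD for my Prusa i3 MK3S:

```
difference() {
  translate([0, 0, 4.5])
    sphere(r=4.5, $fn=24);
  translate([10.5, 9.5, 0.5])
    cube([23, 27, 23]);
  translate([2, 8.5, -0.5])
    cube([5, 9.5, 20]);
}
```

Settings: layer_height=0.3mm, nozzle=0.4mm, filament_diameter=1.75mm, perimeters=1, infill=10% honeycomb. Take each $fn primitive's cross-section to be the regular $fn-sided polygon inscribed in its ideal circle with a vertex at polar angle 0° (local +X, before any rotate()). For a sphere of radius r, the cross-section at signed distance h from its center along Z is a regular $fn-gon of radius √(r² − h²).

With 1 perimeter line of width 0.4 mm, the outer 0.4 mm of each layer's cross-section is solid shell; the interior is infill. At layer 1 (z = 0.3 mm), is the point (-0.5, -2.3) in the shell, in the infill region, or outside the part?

outside

At z = 0.3 mm: the r=4.5 sphere slices to a regular 24-gon of circumradius 1.616 (√(r²−h²) with h=4.2 from center); the cube at (10.5, 9.5) is not intersected at this z (z outside [0.5, 23.5]); the cube at (2, 8.5) is present — its section is the full 5×9.5 rectangle; Taking the first minus the rest: starting from the r=4.5 sphere, the 5×9.5 cube at (2, 8.5) misses the remaining region (no effect) — 1 connected region. Overall, the cross-section is a single solid region. The nearest boundary edge runs (-0.00, -1.62)→(-0.42, -1.56); distance from the point to it = 0.74 mm. The point is not inside any of the regions above, so it lies outside the cross-section (0.74 mm from the nearest boundary).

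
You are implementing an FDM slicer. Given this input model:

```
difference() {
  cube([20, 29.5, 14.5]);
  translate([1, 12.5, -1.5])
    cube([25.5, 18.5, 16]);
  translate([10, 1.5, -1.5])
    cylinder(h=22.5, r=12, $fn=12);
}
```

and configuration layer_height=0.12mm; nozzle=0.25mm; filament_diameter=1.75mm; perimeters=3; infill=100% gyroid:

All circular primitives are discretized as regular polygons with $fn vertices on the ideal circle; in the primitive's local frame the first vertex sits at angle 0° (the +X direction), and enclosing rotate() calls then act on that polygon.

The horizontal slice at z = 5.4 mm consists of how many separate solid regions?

2

At z = 5.4 mm: the cube (footprint 20×29.5) is included at this height; the cube at (1, 12.5) (footprint 25.5×18.5) is included at this height; the cylinder at (10, 1.5): section is a regular 12-gon, circumradius r=12; After the difference (first − rest): starting from the 20×29.5 cube, the 25.5×18.5 cube at (1, 12.5) partially overlaps it — only the 323.00 mm² overlap (of its 471.75 mm²) is removed, clipping the outline; the r=12 cylinder at (10, 1.5) partially overlaps it — only the 227.76 mm² overlap (of its 432.00 mm²) is removed, clipping the outline — 2 connected regions. The result has 2 disconnected regions.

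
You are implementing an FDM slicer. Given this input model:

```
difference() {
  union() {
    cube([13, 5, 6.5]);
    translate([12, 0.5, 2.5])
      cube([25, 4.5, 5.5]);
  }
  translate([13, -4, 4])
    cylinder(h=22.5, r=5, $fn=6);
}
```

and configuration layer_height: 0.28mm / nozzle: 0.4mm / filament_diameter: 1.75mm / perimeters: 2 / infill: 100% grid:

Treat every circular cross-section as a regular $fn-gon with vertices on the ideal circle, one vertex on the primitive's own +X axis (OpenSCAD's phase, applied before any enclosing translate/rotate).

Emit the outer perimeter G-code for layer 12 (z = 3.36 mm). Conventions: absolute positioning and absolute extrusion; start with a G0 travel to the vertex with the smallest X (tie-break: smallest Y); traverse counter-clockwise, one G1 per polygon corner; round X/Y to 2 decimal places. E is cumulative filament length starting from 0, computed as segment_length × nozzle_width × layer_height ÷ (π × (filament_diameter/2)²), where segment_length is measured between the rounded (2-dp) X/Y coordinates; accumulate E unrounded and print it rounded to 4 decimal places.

At z = 3.36 mm: the cube is present — its section is the full 13×5 rectangle; the cube at (12, 0.5) (footprint 25×4.5) is included at this height; Combining (union): the regions partially overlap (shared area 4.50 mm²), so overlapping operands fuse into one piece — 1 connected region; the cylinder at (13, -4) does not reach this height (z outside [4, 26.5]); Subtracting the remaining from the first: none of the subtracted shapes is present at this height, so that combined region is unchanged — 1 connected region. The outline is a single polygon with 6 vertices. Extrusion per mm of travel: 0.4 × 0.28 / (π × 0.875²) = 0.046564. Accumulating E over each segment gives final E = 3.9114.

G0 X0.00 Y0.00 Z3.36
G1 X13.00 Y0.00 E0.6053
G1 X13.00 Y0.50 E0.6286
G1 X37.00 Y0.50 E1.7462
G1 X37.00 Y5.00 E1.9557
G1 X0.00 Y5.00 E3.6786
G1 X0.00 Y0.00 E3.9114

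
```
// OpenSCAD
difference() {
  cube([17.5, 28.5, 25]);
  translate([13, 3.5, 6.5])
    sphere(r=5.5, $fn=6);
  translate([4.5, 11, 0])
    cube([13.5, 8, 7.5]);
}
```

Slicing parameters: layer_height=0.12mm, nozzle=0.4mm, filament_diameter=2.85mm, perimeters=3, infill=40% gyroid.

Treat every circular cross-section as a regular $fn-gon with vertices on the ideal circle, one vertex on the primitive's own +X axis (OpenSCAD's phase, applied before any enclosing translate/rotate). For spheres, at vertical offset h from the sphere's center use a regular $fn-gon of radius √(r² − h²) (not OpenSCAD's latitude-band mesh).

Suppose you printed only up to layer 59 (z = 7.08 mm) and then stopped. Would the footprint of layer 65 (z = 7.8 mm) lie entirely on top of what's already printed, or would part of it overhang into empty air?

Compare the two slices. At z = 7.08: the 17.5×28.5 cube contributes its full rectangle (area 498.75 mm²); the sphere at (13, 3.5): section is a regular 6-gon, circumradius = √(r²−h²) = √(5.5²−0.58²) = 5.469 (area = (6/2)·5.469²·sin(360°/6) = 77.72 mm²); the 13.5×8 cube at (4.5, 11) contributes its full rectangle (area 108.00 mm²); After the difference (first − rest): starting from the 17.5×28.5 cube (498.75 mm²), the r=5.5 sphere at (13, 3.5) partially overlaps it — only the 68.44 mm² overlap (of its 77.72 mm²) is removed, clipping the outline; the 13.5×8 cube at (4.5, 11) partially overlaps it — only the 104.00 mm² overlap (of its 108.00 mm²) is removed, clipping the outline — area = 326.31 mm². At z = 7.8: the 17.5×28.5 cube contributes its full rectangle (area 498.75 mm²); the r=5.5 sphere at (13, 3.5) contributes a regular 6-gon of circumradius √(5.5²−1.3²) = 5.344 (area = (6/2)·5.344²·sin(360°/6) = 74.20 mm²); the cube at (4.5, 11) does not reach this height (z outside [0, 7.5]); After the difference (first − rest): starting from the 17.5×28.5 cube (498.75 mm²), the r=5.5 sphere at (13, 3.5) partially overlaps it — only the 66.20 mm² overlap (of its 74.20 mm²) is removed, clipping the outline — area = 432.55 mm². Checking containment: at z = 7.8 the cross-section extends beyond the z = 7.08 cross-section by about 106.24 mm².

part overhangs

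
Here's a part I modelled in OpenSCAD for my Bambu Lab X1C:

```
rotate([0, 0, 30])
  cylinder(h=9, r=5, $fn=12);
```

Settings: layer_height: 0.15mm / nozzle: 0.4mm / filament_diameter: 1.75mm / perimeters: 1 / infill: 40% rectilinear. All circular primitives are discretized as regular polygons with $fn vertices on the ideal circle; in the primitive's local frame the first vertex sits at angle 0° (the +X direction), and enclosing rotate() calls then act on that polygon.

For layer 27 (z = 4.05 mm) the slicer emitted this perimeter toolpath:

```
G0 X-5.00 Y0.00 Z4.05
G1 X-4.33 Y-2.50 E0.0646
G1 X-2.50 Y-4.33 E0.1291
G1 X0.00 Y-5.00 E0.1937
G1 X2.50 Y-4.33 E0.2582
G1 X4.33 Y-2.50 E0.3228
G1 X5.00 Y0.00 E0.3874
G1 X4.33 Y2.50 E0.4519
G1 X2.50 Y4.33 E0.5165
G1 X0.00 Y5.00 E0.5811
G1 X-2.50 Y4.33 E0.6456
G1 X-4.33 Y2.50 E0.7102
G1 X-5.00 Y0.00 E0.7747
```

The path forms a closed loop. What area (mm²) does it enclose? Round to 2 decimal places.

Apply the shoelace formula to the sequence of (X, Y) vertices; enclosed area = 75.00 mm².

75.00 mm²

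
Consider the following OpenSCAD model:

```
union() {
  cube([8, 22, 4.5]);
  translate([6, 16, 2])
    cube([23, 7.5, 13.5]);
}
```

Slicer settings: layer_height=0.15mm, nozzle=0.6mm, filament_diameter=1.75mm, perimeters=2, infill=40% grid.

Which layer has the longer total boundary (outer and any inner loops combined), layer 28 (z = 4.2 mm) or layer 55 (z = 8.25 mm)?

Layer 28 (z = 4.2): the 8×22 cube contributes its full rectangle (perimeter 60.00 mm); the cube at (6, 16) (footprint 23×7.5) is included at this height (perimeter 61.00 mm); Taking the union: the regions partially overlap (shared area 12.00 mm²), so the edge portions inside another operand are dropped and the merged outline is re-measured after clipping — boundary = 105.00 mm. So its perimeter = 105.00 mm. Layer 55 (z = 8.25): the cube is absent (z outside [0, 4.5]); the 23×7.5 cube at (6, 16) contributes its full rectangle (perimeter 61.00 mm); Merging all regions: only the 23×7.5 cube at (6, 16) is present, so the union is just that shape — boundary = 61.00 mm. So its perimeter = 61.00 mm. Layer 28 is larger (105.00 vs 61.00 mm).

layer 28 (z = 4.2 mm)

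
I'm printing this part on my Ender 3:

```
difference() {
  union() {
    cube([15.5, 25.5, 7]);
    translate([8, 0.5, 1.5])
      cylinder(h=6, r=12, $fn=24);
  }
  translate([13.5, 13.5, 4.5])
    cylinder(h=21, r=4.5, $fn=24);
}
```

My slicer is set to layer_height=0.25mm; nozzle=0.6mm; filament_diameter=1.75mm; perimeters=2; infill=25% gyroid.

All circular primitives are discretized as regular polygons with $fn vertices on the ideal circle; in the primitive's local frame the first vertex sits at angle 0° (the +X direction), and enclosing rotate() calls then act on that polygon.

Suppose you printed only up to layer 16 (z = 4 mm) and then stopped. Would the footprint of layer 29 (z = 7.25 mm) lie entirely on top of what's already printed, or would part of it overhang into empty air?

Compare the two slices. At z = 4: the cube (footprint 15.5×25.5) is included at this height (area 395.25 mm²); the cylinder at (8, 0.5): section is a regular 24-gon, circumradius r=12 (area = (24/2)·12.000²·sin(360°/24) = 447.24 mm²); Combining (union): the regions partially overlap — summed areas 842.49 mm² minus the doubly-counted overlap 178.62 mm² gives 663.87 mm² — area = 663.87 mm²; the cylinder at (13.5, 13.5) is not intersected at this z (z outside [4.5, 25.5]); Taking the first minus the rest: none of the subtracted shapes is present at this height, so that combined region is unchanged — area = 663.87 mm². At z = 7.25: the cube does not reach this height (z outside [0, 7]); the cylinder at (8, 0.5): section is a regular 24-gon, circumradius r=12 (area = (24/2)·12.000²·sin(360°/24) = 447.24 mm²); Combining (union): only the r=12 cylinder at (8, 0.5) is present, so the union is just that shape — area = 447.24 mm²; the cylinder at (13.5, 13.5): section is a regular 24-gon, circumradius r=4.5 (area = (24/2)·4.500²·sin(360°/24) = 62.89 mm²); After the difference (first − rest): starting from the result so far (447.24 mm²), the r=4.5 cylinder at (13.5, 13.5) partially overlaps it — only the 11.21 mm² overlap (of its 62.89 mm²) is removed, clipping the outline — area = 436.03 mm². Checking containment: the cross-section at z = 7.25 is a subset of the cross-section at z = 4.

entirely on top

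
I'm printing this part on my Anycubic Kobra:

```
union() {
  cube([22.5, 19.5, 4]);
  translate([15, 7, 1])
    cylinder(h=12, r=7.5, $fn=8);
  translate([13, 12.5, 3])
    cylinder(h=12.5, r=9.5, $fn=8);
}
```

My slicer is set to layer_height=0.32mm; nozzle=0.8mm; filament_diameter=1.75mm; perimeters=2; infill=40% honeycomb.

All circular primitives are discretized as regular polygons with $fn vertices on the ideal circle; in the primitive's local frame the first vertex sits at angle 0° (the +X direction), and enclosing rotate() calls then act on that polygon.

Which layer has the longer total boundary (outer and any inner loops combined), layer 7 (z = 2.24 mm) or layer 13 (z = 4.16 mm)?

layer 7 (z = 2.24 mm)

Layer 7 (z = 2.24): the 22.5×19.5 cube contributes its full rectangle (perimeter 84.00 mm); the cylinder at (15, 7): section is a regular 8-gon, circumradius r=7.5 (perimeter = 2·8·7.500·sin(180°/8) = 45.92 mm); the cylinder at (13, 12.5) is not intersected at this z (z outside [3, 15.5]); Merging all regions: the regions partially overlap (shared area 158.50 mm²), so the edge portions inside another operand are dropped and the merged outline is re-measured after clipping — boundary = 84.20 mm. So its perimeter = 84.20 mm. Layer 13 (z = 4.16): the cube is absent (z outside [0, 4]); the r=7.5 cylinder at (15, 7) contributes a regular 8-gon of circumradius 7.5 (perimeter = 2·8·7.500·sin(180°/8) = 45.92 mm); the r=9.5 cylinder at (13, 12.5) contributes a regular 8-gon of circumradius 9.5 (perimeter = 2·8·9.500·sin(180°/8) = 58.17 mm); Combining (union): the regions partially overlap (shared area 109.24 mm²), so the edge portions inside another operand are dropped and the merged outline is re-measured after clipping — boundary = 65.27 mm. So its perimeter = 65.27 mm. Layer 7 is larger (84.20 vs 65.27 mm).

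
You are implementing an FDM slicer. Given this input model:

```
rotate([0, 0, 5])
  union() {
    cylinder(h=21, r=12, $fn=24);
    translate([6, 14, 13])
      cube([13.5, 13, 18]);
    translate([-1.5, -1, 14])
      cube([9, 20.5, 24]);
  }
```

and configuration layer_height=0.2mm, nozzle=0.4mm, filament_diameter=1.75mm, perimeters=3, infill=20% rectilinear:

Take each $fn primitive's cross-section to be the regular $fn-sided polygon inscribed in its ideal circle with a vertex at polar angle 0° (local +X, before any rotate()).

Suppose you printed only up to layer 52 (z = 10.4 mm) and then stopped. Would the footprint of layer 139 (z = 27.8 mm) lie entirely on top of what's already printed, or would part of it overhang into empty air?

Compare the two slices. At z = 10.4: the r=12 cylinder contributes a regular 24-gon of circumradius 12 (area = (24/2)·12.000²·sin(360°/24) = 447.24 mm²); the cube at (6, 14) does not reach this height (z outside [13, 31]); the cube at (-1.5, -1) is not intersected at this z (z outside [14, 38]); Taking the union: only the r=12 cylinder is present, so the union is just that shape — area = 447.24 mm²; (whole slice rotated 5° about Z — lengths, areas and connectivity unchanged). At z = 27.8: the cylinder does not reach this height (z outside [0, 21]); the cube at (6, 14) (footprint 13.5×13) is included at this height (area 175.50 mm²); the cube at (-1.5, -1) is present — its section is the full 9×20.5 rectangle (area 184.50 mm²); Taking the union: the regions partially overlap — summed areas 360.00 mm² minus the doubly-counted overlap 8.25 mm² gives 351.75 mm² — area = 351.75 mm²; (rotated 5° about Z; rotation is an isometry so areas/perimeters/island counts are preserved). Checking containment: at z = 27.8 the cross-section extends beyond the z = 10.4 cross-section by about 241.73 mm².

part overhangs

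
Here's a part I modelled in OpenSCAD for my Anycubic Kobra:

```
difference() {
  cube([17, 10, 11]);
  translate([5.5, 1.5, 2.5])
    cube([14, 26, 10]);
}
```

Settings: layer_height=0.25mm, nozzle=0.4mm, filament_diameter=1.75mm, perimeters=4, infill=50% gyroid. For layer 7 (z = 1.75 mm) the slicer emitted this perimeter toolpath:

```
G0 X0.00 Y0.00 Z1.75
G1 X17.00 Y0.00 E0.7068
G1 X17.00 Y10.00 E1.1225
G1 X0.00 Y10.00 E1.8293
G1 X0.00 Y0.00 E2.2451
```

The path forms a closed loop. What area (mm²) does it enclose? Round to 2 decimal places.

Apply the shoelace formula to the sequence of (X, Y) vertices; enclosed area = 170.00 mm².

170.00 mm²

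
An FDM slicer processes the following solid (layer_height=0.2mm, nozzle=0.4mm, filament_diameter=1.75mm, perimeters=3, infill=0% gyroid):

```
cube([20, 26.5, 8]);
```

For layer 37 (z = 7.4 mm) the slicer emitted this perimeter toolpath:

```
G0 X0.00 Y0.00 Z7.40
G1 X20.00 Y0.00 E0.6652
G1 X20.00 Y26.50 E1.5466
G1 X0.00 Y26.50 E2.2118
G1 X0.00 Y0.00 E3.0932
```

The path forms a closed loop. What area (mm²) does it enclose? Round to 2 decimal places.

Apply the shoelace formula to the sequence of (X, Y) vertices; enclosed area = 530.00 mm².

530.00 mm²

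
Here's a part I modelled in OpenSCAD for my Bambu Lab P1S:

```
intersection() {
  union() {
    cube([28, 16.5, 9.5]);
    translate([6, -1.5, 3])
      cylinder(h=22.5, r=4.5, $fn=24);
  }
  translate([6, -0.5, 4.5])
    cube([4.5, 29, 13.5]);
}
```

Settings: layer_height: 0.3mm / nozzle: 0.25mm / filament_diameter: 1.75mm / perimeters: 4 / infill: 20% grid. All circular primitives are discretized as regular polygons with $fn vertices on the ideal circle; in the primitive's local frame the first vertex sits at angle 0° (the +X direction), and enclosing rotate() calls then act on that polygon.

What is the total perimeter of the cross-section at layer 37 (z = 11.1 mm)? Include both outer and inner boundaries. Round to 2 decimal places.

13.91 mm

At z = 11.1 mm: the cube does not reach this height (z outside [0, 9.5]); the r=4.5 cylinder at (6, -1.5) gives a regular 24-gon of circumradius 4.5 (constant along its height) (perimeter = 2·24·4.500·sin(180°/24) = 28.19 mm); Merging all regions: only the r=4.5 cylinder at (6, -1.5) is present, so the union is just that shape — boundary = 28.19 mm; the 4.5×29 cube at (6, -0.5) contributes its full rectangle (perimeter 67.00 mm); Taking the intersection: the 4.5×29 cube at (6, -0.5) partially overlaps the result so far; clipping to the common part keeps 11.29 mm² — boundary = 13.91 mm. Overall, the cross-section is a single solid region. Total boundary length (outer) = 13.91 mm.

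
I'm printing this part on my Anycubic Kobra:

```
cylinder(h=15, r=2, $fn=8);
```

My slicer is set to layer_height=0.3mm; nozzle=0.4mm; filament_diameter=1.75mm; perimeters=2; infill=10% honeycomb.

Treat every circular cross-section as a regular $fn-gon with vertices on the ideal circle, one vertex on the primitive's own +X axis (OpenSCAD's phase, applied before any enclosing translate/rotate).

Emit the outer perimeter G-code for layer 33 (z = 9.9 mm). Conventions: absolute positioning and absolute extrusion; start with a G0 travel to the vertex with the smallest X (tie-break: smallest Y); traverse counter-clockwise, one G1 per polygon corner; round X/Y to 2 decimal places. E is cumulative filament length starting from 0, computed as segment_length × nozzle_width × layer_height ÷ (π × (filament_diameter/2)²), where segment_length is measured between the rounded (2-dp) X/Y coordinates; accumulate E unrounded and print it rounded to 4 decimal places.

G0 X-2.00 Y0.00 Z9.90
G1 X-1.41 Y-1.41 E0.0763
G1 X0.00 Y-2.00 E0.1525
G1 X1.41 Y-1.41 E0.2288
G1 X2.00 Y0.00 E0.3050
G1 X1.41 Y1.41 E0.3813
G1 X0.00 Y2.00 E0.4575
G1 X-1.41 Y1.41 E0.5338
G1 X-2.00 Y0.00 E0.6100

At z = 9.9 mm: the cylinder: section is a regular 8-gon, circumradius r=2. The outline is a single polygon with 8 vertices. Extrusion per mm of travel: 0.4 × 0.3 / (π × 0.875²) = 0.049890. Accumulating E over each segment gives final E = 0.6100.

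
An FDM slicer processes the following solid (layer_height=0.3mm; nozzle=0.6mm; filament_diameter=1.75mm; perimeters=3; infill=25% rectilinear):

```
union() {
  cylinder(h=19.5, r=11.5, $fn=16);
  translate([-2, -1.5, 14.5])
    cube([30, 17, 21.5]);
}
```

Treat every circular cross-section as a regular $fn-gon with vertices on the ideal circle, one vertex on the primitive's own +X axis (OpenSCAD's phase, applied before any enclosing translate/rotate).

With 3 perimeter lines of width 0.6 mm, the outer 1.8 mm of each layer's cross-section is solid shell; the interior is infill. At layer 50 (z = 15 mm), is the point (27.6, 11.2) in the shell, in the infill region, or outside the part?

At z = 15 mm: the r=11.5 cylinder contributes a regular 16-gon of circumradius 11.5; the cube at (-2, -1.5) (footprint 30×17) is included at this height; Taking the union: the regions partially overlap (shared area 143.85 mm²), so overlapping operands fuse into one piece — 1 connected region. Overall, the cross-section is a single solid region. The nearest boundary edge runs (28.00, 15.50)→(28.00, -1.50); distance from the point to it = 0.40 mm. The point is inside the cross-section, 0.40 mm from the nearest boundary — within the 1.8 mm shell band (3 × 0.6).

shell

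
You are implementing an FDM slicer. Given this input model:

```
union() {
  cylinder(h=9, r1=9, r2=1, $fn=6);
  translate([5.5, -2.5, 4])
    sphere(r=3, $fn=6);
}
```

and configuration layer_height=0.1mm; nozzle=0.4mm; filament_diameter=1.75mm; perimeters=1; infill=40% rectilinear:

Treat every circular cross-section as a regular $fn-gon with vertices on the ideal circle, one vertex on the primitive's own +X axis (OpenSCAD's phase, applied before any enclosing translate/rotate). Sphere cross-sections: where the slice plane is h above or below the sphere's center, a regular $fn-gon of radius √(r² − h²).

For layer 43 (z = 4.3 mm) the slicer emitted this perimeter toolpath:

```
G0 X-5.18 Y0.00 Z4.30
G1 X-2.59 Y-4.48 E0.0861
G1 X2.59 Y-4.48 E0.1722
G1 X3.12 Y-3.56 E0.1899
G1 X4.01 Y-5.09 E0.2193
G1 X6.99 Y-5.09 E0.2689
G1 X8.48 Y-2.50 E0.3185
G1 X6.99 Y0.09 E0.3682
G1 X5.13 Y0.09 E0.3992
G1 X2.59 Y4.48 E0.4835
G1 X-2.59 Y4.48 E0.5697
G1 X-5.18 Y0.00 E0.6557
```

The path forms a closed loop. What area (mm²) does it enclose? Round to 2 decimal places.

Apply the shoelace formula to the sequence of (X, Y) vertices; enclosed area = 88.99 mm².

88.99 mm²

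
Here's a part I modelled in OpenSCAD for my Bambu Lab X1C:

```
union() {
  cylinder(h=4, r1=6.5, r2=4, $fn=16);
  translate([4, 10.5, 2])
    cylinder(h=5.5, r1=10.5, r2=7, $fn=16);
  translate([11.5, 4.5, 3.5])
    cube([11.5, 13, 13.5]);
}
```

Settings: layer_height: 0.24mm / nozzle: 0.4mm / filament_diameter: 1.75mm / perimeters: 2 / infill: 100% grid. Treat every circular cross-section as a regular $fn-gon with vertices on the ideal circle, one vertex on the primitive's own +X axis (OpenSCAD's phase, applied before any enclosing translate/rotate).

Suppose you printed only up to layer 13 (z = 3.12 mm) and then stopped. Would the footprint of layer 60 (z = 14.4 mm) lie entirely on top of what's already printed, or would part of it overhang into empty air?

part overhangs

Compare the two slices. At z = 3.12: the cone: at t=0.780 of its height the radius interpolates to r₁+(r₂−r₁)t = 4.550, giving a regular 16-gon of that circumradius (area = (16/2)·4.550²·sin(360°/16) = 63.38 mm²); the cone at (4, 10.5) (r1=10.5→r2=7) has section circumradius 9.787 here — a regular 16-gon (area = (16/2)·9.787²·sin(360°/16) = 293.26 mm²); the cube at (11.5, 4.5) is absent (z outside [3.5, 17]); Combining (union): the regions partially overlap — summed areas 356.64 mm² minus the doubly-counted overlap 15.55 mm² gives 341.09 mm² — area = 341.09 mm². At z = 14.4: the cone is absent (z outside [0, 4]); the cone at (4, 10.5) is absent (z outside [2, 7.5]); the cube at (11.5, 4.5) (footprint 11.5×13) is included at this height (area 149.50 mm²); Combining (union): only the 11.5×13 cube at (11.5, 4.5) is present, so the union is just that shape — area = 149.50 mm². Checking containment: at z = 14.4 the cross-section extends beyond the z = 3.12 cross-section by about 131.60 mm².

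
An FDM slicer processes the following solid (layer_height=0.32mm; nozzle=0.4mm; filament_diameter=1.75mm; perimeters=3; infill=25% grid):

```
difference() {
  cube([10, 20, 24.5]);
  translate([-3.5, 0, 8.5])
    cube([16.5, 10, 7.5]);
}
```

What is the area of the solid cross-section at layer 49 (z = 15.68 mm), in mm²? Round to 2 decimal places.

At z = 15.68 mm: the cube is present — its section is the full 10×20 rectangle (area 200.00 mm²); the cube at (-3.5, 0) (footprint 16.5×10) is included at this height (area 165.00 mm²); After the difference (first − rest): starting from the 10×20 cube (200.00 mm²), the 16.5×10 cube at (-3.5, 0) partially overlaps it — only the 100.00 mm² overlap (of its 165.00 mm²) is removed, clipping the outline — area = 100.00 mm². Overall, the cross-section is a single solid region. Net area = 100.00 mm².

100.00 mm²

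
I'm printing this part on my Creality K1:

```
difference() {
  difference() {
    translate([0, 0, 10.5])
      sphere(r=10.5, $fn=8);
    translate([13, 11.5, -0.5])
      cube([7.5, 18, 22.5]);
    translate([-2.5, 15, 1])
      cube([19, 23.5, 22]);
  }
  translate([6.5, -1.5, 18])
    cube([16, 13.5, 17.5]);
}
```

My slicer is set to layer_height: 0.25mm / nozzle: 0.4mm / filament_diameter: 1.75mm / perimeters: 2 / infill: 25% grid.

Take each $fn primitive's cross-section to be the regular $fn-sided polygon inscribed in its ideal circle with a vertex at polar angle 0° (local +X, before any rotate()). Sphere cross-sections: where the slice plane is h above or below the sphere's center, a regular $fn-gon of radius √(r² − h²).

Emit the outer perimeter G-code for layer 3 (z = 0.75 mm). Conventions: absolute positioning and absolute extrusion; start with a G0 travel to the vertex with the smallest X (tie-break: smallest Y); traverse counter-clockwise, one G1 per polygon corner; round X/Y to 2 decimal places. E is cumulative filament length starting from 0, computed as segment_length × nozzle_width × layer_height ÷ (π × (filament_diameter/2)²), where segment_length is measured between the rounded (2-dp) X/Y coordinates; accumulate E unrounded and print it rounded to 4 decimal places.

At z = 0.75 mm: the sphere: section is a regular 8-gon, circumradius = √(r²−h²) = √(10.5²−9.75²) = 3.897; the cube at (13, 11.5) (footprint 7.5×18) is included at this height; the cube at (-2.5, 15) is absent (z outside [1, 23]); Taking the first minus the rest: starting from the r=10.5 sphere, the 7.5×18 cube at (13, 11.5) misses the remaining region (no effect) — 1 connected region; the cube at (6.5, -1.5) does not reach this height (z outside [18, 35.5]); Subtracting the remaining from the first: none of the subtracted shapes is present at this height, so the result so far is unchanged — 1 connected region. The outline is a single polygon with 8 vertices. Extrusion per mm of travel: 0.4 × 0.25 / (π × 0.875²) = 0.041575. Accumulating E over each segment gives final E = 0.9932.

G0 X-3.90 Y0.00 Z0.75
G1 X-2.76 Y-2.76 E0.1242
G1 X0.00 Y-3.90 E0.2483
G1 X2.76 Y-2.76 E0.3725
G1 X3.90 Y0.00 E0.4966
G1 X2.76 Y2.76 E0.6208
G1 X0.00 Y3.90 E0.7449
G1 X-2.76 Y2.76 E0.8691
G1 X-3.90 Y0.00 E0.9932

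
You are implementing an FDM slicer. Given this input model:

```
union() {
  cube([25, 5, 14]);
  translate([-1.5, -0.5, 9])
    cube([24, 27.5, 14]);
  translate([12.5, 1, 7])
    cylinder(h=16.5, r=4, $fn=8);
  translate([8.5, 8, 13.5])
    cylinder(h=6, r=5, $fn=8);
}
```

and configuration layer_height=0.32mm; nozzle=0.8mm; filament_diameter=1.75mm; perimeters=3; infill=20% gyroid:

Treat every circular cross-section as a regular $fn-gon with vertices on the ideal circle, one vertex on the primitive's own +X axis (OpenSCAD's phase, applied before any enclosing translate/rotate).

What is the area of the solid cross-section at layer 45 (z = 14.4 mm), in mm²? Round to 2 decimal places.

671.56 mm²

At z = 14.4 mm: the cube is absent (z outside [0, 14]); the 24×27.5 cube at (-1.5, -0.5) contributes its full rectangle (area 660.00 mm²); the cylinder at (12.5, 1): section is a regular 8-gon, circumradius r=4 (area = (8/2)·4.000²·sin(360°/8) = 45.25 mm²); the r=5 cylinder at (8.5, 8) gives a regular 8-gon of circumradius 5 (constant along its height) (area = (8/2)·5.000²·sin(360°/8) = 70.71 mm²); Merging all regions: the regions partially overlap — summed areas 775.97 mm² minus the doubly-counted overlap 104.41 mm² gives 671.56 mm² — area = 671.56 mm². Overall, the cross-section is a single solid region. Net area = 671.56 mm².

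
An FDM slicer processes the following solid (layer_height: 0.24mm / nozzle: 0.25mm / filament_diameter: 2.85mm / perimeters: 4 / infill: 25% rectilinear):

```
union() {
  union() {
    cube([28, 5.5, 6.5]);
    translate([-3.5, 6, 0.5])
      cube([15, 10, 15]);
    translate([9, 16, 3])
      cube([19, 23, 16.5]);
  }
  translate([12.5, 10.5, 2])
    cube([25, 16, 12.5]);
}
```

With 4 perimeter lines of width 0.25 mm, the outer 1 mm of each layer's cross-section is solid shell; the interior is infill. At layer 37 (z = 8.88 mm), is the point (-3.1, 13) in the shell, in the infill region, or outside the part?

shell

At z = 8.88 mm: the cube is not intersected at this z (z outside [0, 6.5]); the 15×10 cube at (-3.5, 6) contributes its full rectangle; the 19×23 cube at (9, 16) contributes its full rectangle; Combining (union): the 2 present regions share edge segments without overlapping in area, so areas simply add but the touching pieces fuse into one outline (the shared edge portions become interior and drop out of the boundary) — 1 connected region; the cube at (12.5, 10.5) is present — its section is the full 25×16 rectangle; Combining (union): the regions partially overlap (shared area 162.75 mm²), so overlapping operands fuse into one piece — 1 connected region. Overall, the cross-section is a single solid region. The nearest boundary edge runs (-3.50, 6.00)→(-3.50, 16.00); distance from the point to it = 0.40 mm. The point is inside the cross-section, 0.40 mm from the nearest boundary — within the 1 mm shell band (4 × 0.25).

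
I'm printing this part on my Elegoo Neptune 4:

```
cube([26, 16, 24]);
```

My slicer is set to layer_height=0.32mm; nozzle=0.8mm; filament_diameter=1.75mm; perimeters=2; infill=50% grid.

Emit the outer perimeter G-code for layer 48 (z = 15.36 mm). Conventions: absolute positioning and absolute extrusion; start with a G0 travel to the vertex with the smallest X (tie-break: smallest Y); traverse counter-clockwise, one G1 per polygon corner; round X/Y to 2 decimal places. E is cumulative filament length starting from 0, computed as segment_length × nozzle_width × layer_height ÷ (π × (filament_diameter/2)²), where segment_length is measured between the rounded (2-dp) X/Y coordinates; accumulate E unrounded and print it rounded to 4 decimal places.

G0 X0.00 Y0.00 Z15.36
G1 X26.00 Y0.00 E2.7672
G1 X26.00 Y16.00 E4.4702
G1 X0.00 Y16.00 E7.2374
G1 X0.00 Y0.00 E8.9403

At z = 15.36 mm: the cube is present — its section is the full 26×16 rectangle. The outline is a single polygon with 4 vertices. Extrusion per mm of travel: 0.8 × 0.32 / (π × 0.875²) = 0.106432. Accumulating E over each segment gives final E = 8.9403.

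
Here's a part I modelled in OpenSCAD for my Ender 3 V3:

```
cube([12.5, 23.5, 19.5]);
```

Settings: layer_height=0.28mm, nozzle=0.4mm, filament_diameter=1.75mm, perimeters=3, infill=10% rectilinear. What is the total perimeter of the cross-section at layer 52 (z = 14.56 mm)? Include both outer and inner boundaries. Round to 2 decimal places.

At z = 14.56 mm: the cube is present — its section is the full 12.5×23.5 rectangle (perimeter 72.00 mm). Overall, the cross-section is a single solid region. Total boundary length (outer) = 72.00 mm.

72.00 mm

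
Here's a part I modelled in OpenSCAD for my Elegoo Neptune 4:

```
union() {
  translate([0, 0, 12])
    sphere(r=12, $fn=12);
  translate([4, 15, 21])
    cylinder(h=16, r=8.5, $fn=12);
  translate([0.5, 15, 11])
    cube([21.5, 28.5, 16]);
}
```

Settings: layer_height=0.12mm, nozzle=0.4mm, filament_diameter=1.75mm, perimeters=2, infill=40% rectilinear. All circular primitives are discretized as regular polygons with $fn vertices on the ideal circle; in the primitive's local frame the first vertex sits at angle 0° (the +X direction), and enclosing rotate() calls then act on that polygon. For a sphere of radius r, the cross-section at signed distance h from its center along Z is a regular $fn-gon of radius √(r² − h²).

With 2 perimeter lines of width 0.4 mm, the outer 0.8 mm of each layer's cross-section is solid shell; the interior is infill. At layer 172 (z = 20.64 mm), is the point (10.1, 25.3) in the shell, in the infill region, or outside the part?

At z = 20.64 mm: the r=12 sphere slices to a regular 12-gon of circumradius 8.328 (√(r²−h²) with h=8.64 from center); the cylinder at (4, 15) is absent (z outside [21, 37]); the 21.5×28.5 cube at (0.5, 15) contributes its full rectangle; Merging all regions: the 2 present regions are separate (no shared area or edge), so areas and boundary lengths simply add and each stays a separate island — 2 connected regions. Overall, the cross-section has 2 separate islands. The nearest boundary edge runs (0.50, 15.00)→(0.50, 43.50); distance from the point to it = 9.60 mm. (Shell/infill is judged within the island containing the point — the largest one.) The point is inside the cross-section and 9.60 mm from the nearest boundary — more than the 0.8 mm shell width (2 × 0.4), so it's in the infill interior.

infill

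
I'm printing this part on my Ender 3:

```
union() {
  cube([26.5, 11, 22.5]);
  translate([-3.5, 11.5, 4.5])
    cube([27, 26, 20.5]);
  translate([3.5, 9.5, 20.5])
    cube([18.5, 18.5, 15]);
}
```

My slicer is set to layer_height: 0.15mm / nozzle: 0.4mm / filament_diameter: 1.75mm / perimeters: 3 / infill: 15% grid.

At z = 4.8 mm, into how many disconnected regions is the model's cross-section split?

2

At z = 4.8 mm: the 26.5×11 cube contributes its full rectangle; the 27×26 cube at (-3.5, 11.5) contributes its full rectangle; the cube at (3.5, 9.5) does not reach this height (z outside [20.5, 35.5]); Taking the union: the 2 present regions are separate (no shared area or edge), so areas and boundary lengths simply add and each stays a separate island — 2 connected regions. The result has 2 disconnected regions.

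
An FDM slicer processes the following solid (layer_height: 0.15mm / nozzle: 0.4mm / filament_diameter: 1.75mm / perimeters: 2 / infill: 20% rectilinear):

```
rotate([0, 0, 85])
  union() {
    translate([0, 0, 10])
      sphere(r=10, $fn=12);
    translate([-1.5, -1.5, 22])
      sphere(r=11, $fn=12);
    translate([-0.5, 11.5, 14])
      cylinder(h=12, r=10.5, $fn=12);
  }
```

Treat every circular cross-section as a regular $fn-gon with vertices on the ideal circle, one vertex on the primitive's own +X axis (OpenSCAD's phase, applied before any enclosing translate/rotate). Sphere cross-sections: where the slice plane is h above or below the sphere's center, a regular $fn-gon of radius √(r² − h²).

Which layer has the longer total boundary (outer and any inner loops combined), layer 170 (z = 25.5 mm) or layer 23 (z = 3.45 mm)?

layer 170 (z = 25.5 mm)

Layer 170 (z = 25.5): the sphere is absent (|z−center|=15.500 > r=10); the sphere at (-1.5, -1.5): section is a regular 12-gon, circumradius = √(r²−h²) = √(11²−3.5²) = 10.428 (perimeter = 2·12·10.428·sin(180°/12) = 64.78 mm); the cylinder at (-0.5, 11.5): section is a regular 12-gon, circumradius r=10.5 (perimeter = 2·12·10.500·sin(180°/12) = 65.22 mm); Combining (union): the regions partially overlap (shared area 80.92 mm²), so the edge portions inside another operand are dropped and the merged outline is re-measured after clipping — boundary = 93.84 mm; (whole slice rotated 85° about Z — lengths, areas and connectivity unchanged). So its perimeter = 93.84 mm. Layer 23 (z = 3.45): the r=10 sphere slices to a regular 12-gon of circumradius 7.556 (√(r²−h²) with h=6.55 from center) (perimeter = 2·12·7.556·sin(180°/12) = 46.94 mm); the sphere at (-1.5, -1.5) is not intersected at this z (|z−center|=18.550 > r=11); the cylinder at (-0.5, 11.5) is absent (z outside [14, 26]); Taking the union: only the r=10 sphere is present, so the union is just that shape — boundary = 46.94 mm; (rotated 85° about Z; rotation is an isometry so areas/perimeters/island counts are preserved). So its perimeter = 46.94 mm. Layer 170 is larger (93.84 vs 46.94 mm).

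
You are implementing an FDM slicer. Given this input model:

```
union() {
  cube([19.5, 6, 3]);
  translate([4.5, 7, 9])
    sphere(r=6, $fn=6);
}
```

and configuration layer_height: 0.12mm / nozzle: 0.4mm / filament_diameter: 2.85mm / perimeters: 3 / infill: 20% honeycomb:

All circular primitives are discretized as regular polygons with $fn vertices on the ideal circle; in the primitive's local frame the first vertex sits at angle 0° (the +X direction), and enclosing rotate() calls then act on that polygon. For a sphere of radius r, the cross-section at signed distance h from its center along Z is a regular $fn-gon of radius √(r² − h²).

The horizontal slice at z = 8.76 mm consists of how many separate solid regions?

1

At z = 8.76 mm: the cube is absent (z outside [0, 3]); the sphere at (4.5, 7): section is a regular 6-gon, circumradius = √(r²−h²) = √(6²−0.24²) = 5.995; Merging all regions: only the r=6 sphere at (4.5, 7) is present, so the union is just that shape — 1 connected region. The result has 1 disconnected region.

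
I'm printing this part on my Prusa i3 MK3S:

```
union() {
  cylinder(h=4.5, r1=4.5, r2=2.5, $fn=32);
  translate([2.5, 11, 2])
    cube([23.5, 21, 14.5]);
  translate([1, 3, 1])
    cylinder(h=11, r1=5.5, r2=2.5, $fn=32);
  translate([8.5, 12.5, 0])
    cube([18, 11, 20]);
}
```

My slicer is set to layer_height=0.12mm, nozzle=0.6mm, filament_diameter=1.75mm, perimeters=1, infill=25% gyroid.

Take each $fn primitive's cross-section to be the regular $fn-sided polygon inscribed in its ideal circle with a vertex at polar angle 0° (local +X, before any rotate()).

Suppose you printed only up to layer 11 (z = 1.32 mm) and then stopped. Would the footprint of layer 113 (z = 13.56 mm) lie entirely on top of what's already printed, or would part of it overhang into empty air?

Compare the two slices. At z = 1.32: the cone (r1=4.5→r2=2.5) has section circumradius 3.913 here — a regular 32-gon (area = (32/2)·3.913²·sin(360°/32) = 47.80 mm²); the cube at (2.5, 11) is absent (z outside [2, 16.5]); the cone at (1, 3) contributes a regular 32-gon of circumradius 5.413 (interpolated between r1=5.5 and r2=2.5 at t=0.029) (area = (32/2)·5.413²·sin(360°/32) = 91.45 mm²); the cube at (8.5, 12.5) is present — its section is the full 18×11 rectangle (area 198.00 mm²); Taking the union: the regions partially overlap — summed areas 337.25 mm² minus the doubly-counted overlap 37.28 mm² gives 299.98 mm² — area = 299.98 mm². At z = 13.56: the cone is not intersected at this z (z outside [0, 4.5]); the 23.5×21 cube at (2.5, 11) contributes its full rectangle (area 493.50 mm²); the cone at (1, 3) does not reach this height (z outside [1, 12]); the cube at (8.5, 12.5) (footprint 18×11) is included at this height (area 198.00 mm²); Combining (union): the regions partially overlap — summed areas 691.50 mm² minus the doubly-counted overlap 192.50 mm² gives 499.00 mm² — area = 499.00 mm². Checking containment: at z = 13.56 the cross-section extends beyond the z = 1.32 cross-section by about 301.00 mm².

part overhangs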